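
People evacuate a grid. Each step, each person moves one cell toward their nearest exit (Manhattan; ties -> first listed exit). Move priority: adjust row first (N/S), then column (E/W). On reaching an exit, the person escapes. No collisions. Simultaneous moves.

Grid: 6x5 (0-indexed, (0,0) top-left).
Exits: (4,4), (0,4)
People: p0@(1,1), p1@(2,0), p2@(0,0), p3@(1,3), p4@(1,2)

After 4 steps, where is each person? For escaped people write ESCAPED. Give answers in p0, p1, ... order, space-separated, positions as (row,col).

Step 1: p0:(1,1)->(0,1) | p1:(2,0)->(3,0) | p2:(0,0)->(0,1) | p3:(1,3)->(0,3) | p4:(1,2)->(0,2)
Step 2: p0:(0,1)->(0,2) | p1:(3,0)->(4,0) | p2:(0,1)->(0,2) | p3:(0,3)->(0,4)->EXIT | p4:(0,2)->(0,3)
Step 3: p0:(0,2)->(0,3) | p1:(4,0)->(4,1) | p2:(0,2)->(0,3) | p3:escaped | p4:(0,3)->(0,4)->EXIT
Step 4: p0:(0,3)->(0,4)->EXIT | p1:(4,1)->(4,2) | p2:(0,3)->(0,4)->EXIT | p3:escaped | p4:escaped

ESCAPED (4,2) ESCAPED ESCAPED ESCAPED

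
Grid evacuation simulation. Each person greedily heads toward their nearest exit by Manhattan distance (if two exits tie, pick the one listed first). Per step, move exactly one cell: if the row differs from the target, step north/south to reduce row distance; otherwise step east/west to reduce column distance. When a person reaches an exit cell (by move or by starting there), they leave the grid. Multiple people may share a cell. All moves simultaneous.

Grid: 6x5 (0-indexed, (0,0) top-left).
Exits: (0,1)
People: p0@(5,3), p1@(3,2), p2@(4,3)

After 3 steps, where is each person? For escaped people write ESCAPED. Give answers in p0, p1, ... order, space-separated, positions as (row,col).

Step 1: p0:(5,3)->(4,3) | p1:(3,2)->(2,2) | p2:(4,3)->(3,3)
Step 2: p0:(4,3)->(3,3) | p1:(2,2)->(1,2) | p2:(3,3)->(2,3)
Step 3: p0:(3,3)->(2,3) | p1:(1,2)->(0,2) | p2:(2,3)->(1,3)

(2,3) (0,2) (1,3)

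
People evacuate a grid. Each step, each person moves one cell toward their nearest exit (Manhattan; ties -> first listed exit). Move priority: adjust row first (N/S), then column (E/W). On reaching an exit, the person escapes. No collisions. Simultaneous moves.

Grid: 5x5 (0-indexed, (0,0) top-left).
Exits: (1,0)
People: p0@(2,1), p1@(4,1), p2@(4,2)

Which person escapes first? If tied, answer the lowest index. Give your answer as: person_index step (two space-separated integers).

Answer: 0 2

Derivation:
Step 1: p0:(2,1)->(1,1) | p1:(4,1)->(3,1) | p2:(4,2)->(3,2)
Step 2: p0:(1,1)->(1,0)->EXIT | p1:(3,1)->(2,1) | p2:(3,2)->(2,2)
Step 3: p0:escaped | p1:(2,1)->(1,1) | p2:(2,2)->(1,2)
Step 4: p0:escaped | p1:(1,1)->(1,0)->EXIT | p2:(1,2)->(1,1)
Step 5: p0:escaped | p1:escaped | p2:(1,1)->(1,0)->EXIT
Exit steps: [2, 4, 5]
First to escape: p0 at step 2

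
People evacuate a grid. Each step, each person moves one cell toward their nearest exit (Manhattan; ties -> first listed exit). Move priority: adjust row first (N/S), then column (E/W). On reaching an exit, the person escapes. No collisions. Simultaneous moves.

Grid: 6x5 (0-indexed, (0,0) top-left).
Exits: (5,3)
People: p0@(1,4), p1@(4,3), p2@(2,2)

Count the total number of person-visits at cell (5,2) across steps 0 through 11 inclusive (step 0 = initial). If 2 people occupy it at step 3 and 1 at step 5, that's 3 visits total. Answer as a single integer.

Step 0: p0@(1,4) p1@(4,3) p2@(2,2) -> at (5,2): 0 [-], cum=0
Step 1: p0@(2,4) p1@ESC p2@(3,2) -> at (5,2): 0 [-], cum=0
Step 2: p0@(3,4) p1@ESC p2@(4,2) -> at (5,2): 0 [-], cum=0
Step 3: p0@(4,4) p1@ESC p2@(5,2) -> at (5,2): 1 [p2], cum=1
Step 4: p0@(5,4) p1@ESC p2@ESC -> at (5,2): 0 [-], cum=1
Step 5: p0@ESC p1@ESC p2@ESC -> at (5,2): 0 [-], cum=1
Total visits = 1

Answer: 1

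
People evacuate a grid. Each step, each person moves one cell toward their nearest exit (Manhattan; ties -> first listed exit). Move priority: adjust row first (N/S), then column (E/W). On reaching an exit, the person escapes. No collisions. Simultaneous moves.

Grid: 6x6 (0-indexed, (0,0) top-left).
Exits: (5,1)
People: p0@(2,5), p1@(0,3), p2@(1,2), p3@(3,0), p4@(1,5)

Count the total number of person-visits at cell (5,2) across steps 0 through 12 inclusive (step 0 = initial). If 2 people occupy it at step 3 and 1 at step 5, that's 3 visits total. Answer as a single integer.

Step 0: p0@(2,5) p1@(0,3) p2@(1,2) p3@(3,0) p4@(1,5) -> at (5,2): 0 [-], cum=0
Step 1: p0@(3,5) p1@(1,3) p2@(2,2) p3@(4,0) p4@(2,5) -> at (5,2): 0 [-], cum=0
Step 2: p0@(4,5) p1@(2,3) p2@(3,2) p3@(5,0) p4@(3,5) -> at (5,2): 0 [-], cum=0
Step 3: p0@(5,5) p1@(3,3) p2@(4,2) p3@ESC p4@(4,5) -> at (5,2): 0 [-], cum=0
Step 4: p0@(5,4) p1@(4,3) p2@(5,2) p3@ESC p4@(5,5) -> at (5,2): 1 [p2], cum=1
Step 5: p0@(5,3) p1@(5,3) p2@ESC p3@ESC p4@(5,4) -> at (5,2): 0 [-], cum=1
Step 6: p0@(5,2) p1@(5,2) p2@ESC p3@ESC p4@(5,3) -> at (5,2): 2 [p0,p1], cum=3
Step 7: p0@ESC p1@ESC p2@ESC p3@ESC p4@(5,2) -> at (5,2): 1 [p4], cum=4
Step 8: p0@ESC p1@ESC p2@ESC p3@ESC p4@ESC -> at (5,2): 0 [-], cum=4
Total visits = 4

Answer: 4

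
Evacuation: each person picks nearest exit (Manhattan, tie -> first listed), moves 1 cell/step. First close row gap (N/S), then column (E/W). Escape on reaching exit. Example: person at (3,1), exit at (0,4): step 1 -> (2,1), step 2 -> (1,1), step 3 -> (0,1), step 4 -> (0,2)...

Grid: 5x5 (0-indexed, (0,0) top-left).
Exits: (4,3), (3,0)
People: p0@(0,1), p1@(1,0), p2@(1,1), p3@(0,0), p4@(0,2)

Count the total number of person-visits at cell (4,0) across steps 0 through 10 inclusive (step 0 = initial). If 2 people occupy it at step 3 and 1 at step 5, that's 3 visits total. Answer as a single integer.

Answer: 0

Derivation:
Step 0: p0@(0,1) p1@(1,0) p2@(1,1) p3@(0,0) p4@(0,2) -> at (4,0): 0 [-], cum=0
Step 1: p0@(1,1) p1@(2,0) p2@(2,1) p3@(1,0) p4@(1,2) -> at (4,0): 0 [-], cum=0
Step 2: p0@(2,1) p1@ESC p2@(3,1) p3@(2,0) p4@(2,2) -> at (4,0): 0 [-], cum=0
Step 3: p0@(3,1) p1@ESC p2@ESC p3@ESC p4@(3,2) -> at (4,0): 0 [-], cum=0
Step 4: p0@ESC p1@ESC p2@ESC p3@ESC p4@(4,2) -> at (4,0): 0 [-], cum=0
Step 5: p0@ESC p1@ESC p2@ESC p3@ESC p4@ESC -> at (4,0): 0 [-], cum=0
Total visits = 0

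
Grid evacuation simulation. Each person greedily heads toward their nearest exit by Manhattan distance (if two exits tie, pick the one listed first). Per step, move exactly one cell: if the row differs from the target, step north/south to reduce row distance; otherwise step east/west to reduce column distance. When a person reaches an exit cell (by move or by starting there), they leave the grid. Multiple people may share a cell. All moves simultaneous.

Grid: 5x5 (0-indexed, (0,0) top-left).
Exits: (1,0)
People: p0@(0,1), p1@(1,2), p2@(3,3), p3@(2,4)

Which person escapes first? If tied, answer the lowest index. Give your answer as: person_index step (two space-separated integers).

Answer: 0 2

Derivation:
Step 1: p0:(0,1)->(1,1) | p1:(1,2)->(1,1) | p2:(3,3)->(2,3) | p3:(2,4)->(1,4)
Step 2: p0:(1,1)->(1,0)->EXIT | p1:(1,1)->(1,0)->EXIT | p2:(2,3)->(1,3) | p3:(1,4)->(1,3)
Step 3: p0:escaped | p1:escaped | p2:(1,3)->(1,2) | p3:(1,3)->(1,2)
Step 4: p0:escaped | p1:escaped | p2:(1,2)->(1,1) | p3:(1,2)->(1,1)
Step 5: p0:escaped | p1:escaped | p2:(1,1)->(1,0)->EXIT | p3:(1,1)->(1,0)->EXIT
Exit steps: [2, 2, 5, 5]
First to escape: p0 at step 2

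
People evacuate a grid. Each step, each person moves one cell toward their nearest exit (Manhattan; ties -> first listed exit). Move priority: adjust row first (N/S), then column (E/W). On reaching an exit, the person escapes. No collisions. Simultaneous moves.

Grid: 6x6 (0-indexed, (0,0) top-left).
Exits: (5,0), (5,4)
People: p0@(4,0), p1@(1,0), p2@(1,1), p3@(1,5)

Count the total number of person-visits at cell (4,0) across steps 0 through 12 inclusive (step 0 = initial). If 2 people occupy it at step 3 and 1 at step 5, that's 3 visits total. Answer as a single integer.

Step 0: p0@(4,0) p1@(1,0) p2@(1,1) p3@(1,5) -> at (4,0): 1 [p0], cum=1
Step 1: p0@ESC p1@(2,0) p2@(2,1) p3@(2,5) -> at (4,0): 0 [-], cum=1
Step 2: p0@ESC p1@(3,0) p2@(3,1) p3@(3,5) -> at (4,0): 0 [-], cum=1
Step 3: p0@ESC p1@(4,0) p2@(4,1) p3@(4,5) -> at (4,0): 1 [p1], cum=2
Step 4: p0@ESC p1@ESC p2@(5,1) p3@(5,5) -> at (4,0): 0 [-], cum=2
Step 5: p0@ESC p1@ESC p2@ESC p3@ESC -> at (4,0): 0 [-], cum=2
Total visits = 2

Answer: 2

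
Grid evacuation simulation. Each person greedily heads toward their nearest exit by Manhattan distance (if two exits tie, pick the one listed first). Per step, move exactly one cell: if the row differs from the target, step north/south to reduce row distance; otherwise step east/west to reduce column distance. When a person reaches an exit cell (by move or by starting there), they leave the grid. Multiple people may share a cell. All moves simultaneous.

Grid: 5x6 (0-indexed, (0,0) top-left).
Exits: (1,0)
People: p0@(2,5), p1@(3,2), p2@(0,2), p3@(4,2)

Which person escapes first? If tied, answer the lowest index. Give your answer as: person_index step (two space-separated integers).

Answer: 2 3

Derivation:
Step 1: p0:(2,5)->(1,5) | p1:(3,2)->(2,2) | p2:(0,2)->(1,2) | p3:(4,2)->(3,2)
Step 2: p0:(1,5)->(1,4) | p1:(2,2)->(1,2) | p2:(1,2)->(1,1) | p3:(3,2)->(2,2)
Step 3: p0:(1,4)->(1,3) | p1:(1,2)->(1,1) | p2:(1,1)->(1,0)->EXIT | p3:(2,2)->(1,2)
Step 4: p0:(1,3)->(1,2) | p1:(1,1)->(1,0)->EXIT | p2:escaped | p3:(1,2)->(1,1)
Step 5: p0:(1,2)->(1,1) | p1:escaped | p2:escaped | p3:(1,1)->(1,0)->EXIT
Step 6: p0:(1,1)->(1,0)->EXIT | p1:escaped | p2:escaped | p3:escaped
Exit steps: [6, 4, 3, 5]
First to escape: p2 at step 3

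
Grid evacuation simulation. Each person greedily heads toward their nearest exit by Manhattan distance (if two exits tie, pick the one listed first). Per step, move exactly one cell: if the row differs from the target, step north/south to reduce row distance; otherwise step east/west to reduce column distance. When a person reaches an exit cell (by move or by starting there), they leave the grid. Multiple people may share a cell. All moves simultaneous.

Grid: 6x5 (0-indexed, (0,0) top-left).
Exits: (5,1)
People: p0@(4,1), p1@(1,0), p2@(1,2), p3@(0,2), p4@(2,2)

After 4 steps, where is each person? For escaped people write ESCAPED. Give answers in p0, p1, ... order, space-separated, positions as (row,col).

Step 1: p0:(4,1)->(5,1)->EXIT | p1:(1,0)->(2,0) | p2:(1,2)->(2,2) | p3:(0,2)->(1,2) | p4:(2,2)->(3,2)
Step 2: p0:escaped | p1:(2,0)->(3,0) | p2:(2,2)->(3,2) | p3:(1,2)->(2,2) | p4:(3,2)->(4,2)
Step 3: p0:escaped | p1:(3,0)->(4,0) | p2:(3,2)->(4,2) | p3:(2,2)->(3,2) | p4:(4,2)->(5,2)
Step 4: p0:escaped | p1:(4,0)->(5,0) | p2:(4,2)->(5,2) | p3:(3,2)->(4,2) | p4:(5,2)->(5,1)->EXIT

ESCAPED (5,0) (5,2) (4,2) ESCAPED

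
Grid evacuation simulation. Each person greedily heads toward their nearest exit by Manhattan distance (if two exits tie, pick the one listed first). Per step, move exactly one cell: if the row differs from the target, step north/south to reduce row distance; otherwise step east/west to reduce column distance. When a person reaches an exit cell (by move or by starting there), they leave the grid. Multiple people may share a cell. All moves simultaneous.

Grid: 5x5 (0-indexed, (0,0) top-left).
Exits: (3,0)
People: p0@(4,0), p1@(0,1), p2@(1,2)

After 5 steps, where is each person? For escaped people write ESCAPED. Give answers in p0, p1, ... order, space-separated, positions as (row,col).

Step 1: p0:(4,0)->(3,0)->EXIT | p1:(0,1)->(1,1) | p2:(1,2)->(2,2)
Step 2: p0:escaped | p1:(1,1)->(2,1) | p2:(2,2)->(3,2)
Step 3: p0:escaped | p1:(2,1)->(3,1) | p2:(3,2)->(3,1)
Step 4: p0:escaped | p1:(3,1)->(3,0)->EXIT | p2:(3,1)->(3,0)->EXIT

ESCAPED ESCAPED ESCAPED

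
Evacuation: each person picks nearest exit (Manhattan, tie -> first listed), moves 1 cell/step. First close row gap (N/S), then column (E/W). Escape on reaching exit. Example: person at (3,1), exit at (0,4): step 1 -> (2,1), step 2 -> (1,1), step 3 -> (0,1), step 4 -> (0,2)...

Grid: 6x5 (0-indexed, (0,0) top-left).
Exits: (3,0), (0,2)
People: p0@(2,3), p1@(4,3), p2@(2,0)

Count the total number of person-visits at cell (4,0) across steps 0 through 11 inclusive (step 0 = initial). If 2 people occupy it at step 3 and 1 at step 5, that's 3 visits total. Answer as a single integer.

Answer: 0

Derivation:
Step 0: p0@(2,3) p1@(4,3) p2@(2,0) -> at (4,0): 0 [-], cum=0
Step 1: p0@(1,3) p1@(3,3) p2@ESC -> at (4,0): 0 [-], cum=0
Step 2: p0@(0,3) p1@(3,2) p2@ESC -> at (4,0): 0 [-], cum=0
Step 3: p0@ESC p1@(3,1) p2@ESC -> at (4,0): 0 [-], cum=0
Step 4: p0@ESC p1@ESC p2@ESC -> at (4,0): 0 [-], cum=0
Total visits = 0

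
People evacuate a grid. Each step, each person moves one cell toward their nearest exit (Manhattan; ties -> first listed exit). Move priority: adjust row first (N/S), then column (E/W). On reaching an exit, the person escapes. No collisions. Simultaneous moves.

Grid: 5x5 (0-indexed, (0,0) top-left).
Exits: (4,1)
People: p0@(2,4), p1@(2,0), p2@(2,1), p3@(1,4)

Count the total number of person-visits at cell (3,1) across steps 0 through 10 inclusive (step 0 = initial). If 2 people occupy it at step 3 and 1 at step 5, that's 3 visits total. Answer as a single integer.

Answer: 1

Derivation:
Step 0: p0@(2,4) p1@(2,0) p2@(2,1) p3@(1,4) -> at (3,1): 0 [-], cum=0
Step 1: p0@(3,4) p1@(3,0) p2@(3,1) p3@(2,4) -> at (3,1): 1 [p2], cum=1
Step 2: p0@(4,4) p1@(4,0) p2@ESC p3@(3,4) -> at (3,1): 0 [-], cum=1
Step 3: p0@(4,3) p1@ESC p2@ESC p3@(4,4) -> at (3,1): 0 [-], cum=1
Step 4: p0@(4,2) p1@ESC p2@ESC p3@(4,3) -> at (3,1): 0 [-], cum=1
Step 5: p0@ESC p1@ESC p2@ESC p3@(4,2) -> at (3,1): 0 [-], cum=1
Step 6: p0@ESC p1@ESC p2@ESC p3@ESC -> at (3,1): 0 [-], cum=1
Total visits = 1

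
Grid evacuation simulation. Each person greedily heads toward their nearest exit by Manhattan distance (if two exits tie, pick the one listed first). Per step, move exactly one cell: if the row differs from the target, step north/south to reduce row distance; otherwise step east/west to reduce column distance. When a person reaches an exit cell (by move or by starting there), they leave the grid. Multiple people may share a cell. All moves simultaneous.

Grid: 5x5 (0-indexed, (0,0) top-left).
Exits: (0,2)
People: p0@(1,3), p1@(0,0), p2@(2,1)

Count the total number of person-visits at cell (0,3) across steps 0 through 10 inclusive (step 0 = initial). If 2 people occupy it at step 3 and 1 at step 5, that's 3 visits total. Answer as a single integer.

Step 0: p0@(1,3) p1@(0,0) p2@(2,1) -> at (0,3): 0 [-], cum=0
Step 1: p0@(0,3) p1@(0,1) p2@(1,1) -> at (0,3): 1 [p0], cum=1
Step 2: p0@ESC p1@ESC p2@(0,1) -> at (0,3): 0 [-], cum=1
Step 3: p0@ESC p1@ESC p2@ESC -> at (0,3): 0 [-], cum=1
Total visits = 1

Answer: 1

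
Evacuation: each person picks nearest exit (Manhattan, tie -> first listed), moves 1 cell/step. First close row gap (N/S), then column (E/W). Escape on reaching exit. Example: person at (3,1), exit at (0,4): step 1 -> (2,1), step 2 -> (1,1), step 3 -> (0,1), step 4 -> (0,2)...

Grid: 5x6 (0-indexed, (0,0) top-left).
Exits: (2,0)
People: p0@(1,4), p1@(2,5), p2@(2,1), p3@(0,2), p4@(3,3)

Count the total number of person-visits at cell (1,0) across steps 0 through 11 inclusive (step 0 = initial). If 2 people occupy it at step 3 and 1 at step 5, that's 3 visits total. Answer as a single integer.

Answer: 0

Derivation:
Step 0: p0@(1,4) p1@(2,5) p2@(2,1) p3@(0,2) p4@(3,3) -> at (1,0): 0 [-], cum=0
Step 1: p0@(2,4) p1@(2,4) p2@ESC p3@(1,2) p4@(2,3) -> at (1,0): 0 [-], cum=0
Step 2: p0@(2,3) p1@(2,3) p2@ESC p3@(2,2) p4@(2,2) -> at (1,0): 0 [-], cum=0
Step 3: p0@(2,2) p1@(2,2) p2@ESC p3@(2,1) p4@(2,1) -> at (1,0): 0 [-], cum=0
Step 4: p0@(2,1) p1@(2,1) p2@ESC p3@ESC p4@ESC -> at (1,0): 0 [-], cum=0
Step 5: p0@ESC p1@ESC p2@ESC p3@ESC p4@ESC -> at (1,0): 0 [-], cum=0
Total visits = 0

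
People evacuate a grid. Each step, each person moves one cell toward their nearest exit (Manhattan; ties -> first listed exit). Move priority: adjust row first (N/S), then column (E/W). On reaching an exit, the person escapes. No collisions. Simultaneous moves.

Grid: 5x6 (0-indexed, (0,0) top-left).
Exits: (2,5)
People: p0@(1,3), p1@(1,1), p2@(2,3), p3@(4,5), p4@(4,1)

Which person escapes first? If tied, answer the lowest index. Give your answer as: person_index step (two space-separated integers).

Step 1: p0:(1,3)->(2,3) | p1:(1,1)->(2,1) | p2:(2,3)->(2,4) | p3:(4,5)->(3,5) | p4:(4,1)->(3,1)
Step 2: p0:(2,3)->(2,4) | p1:(2,1)->(2,2) | p2:(2,4)->(2,5)->EXIT | p3:(3,5)->(2,5)->EXIT | p4:(3,1)->(2,1)
Step 3: p0:(2,4)->(2,5)->EXIT | p1:(2,2)->(2,3) | p2:escaped | p3:escaped | p4:(2,1)->(2,2)
Step 4: p0:escaped | p1:(2,3)->(2,4) | p2:escaped | p3:escaped | p4:(2,2)->(2,3)
Step 5: p0:escaped | p1:(2,4)->(2,5)->EXIT | p2:escaped | p3:escaped | p4:(2,3)->(2,4)
Step 6: p0:escaped | p1:escaped | p2:escaped | p3:escaped | p4:(2,4)->(2,5)->EXIT
Exit steps: [3, 5, 2, 2, 6]
First to escape: p2 at step 2

Answer: 2 2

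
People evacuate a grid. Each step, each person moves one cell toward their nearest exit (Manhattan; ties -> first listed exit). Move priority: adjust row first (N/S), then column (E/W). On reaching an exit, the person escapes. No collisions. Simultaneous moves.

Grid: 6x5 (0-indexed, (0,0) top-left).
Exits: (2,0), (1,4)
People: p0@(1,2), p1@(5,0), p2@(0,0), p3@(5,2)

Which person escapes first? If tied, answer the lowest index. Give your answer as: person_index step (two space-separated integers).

Answer: 0 2

Derivation:
Step 1: p0:(1,2)->(1,3) | p1:(5,0)->(4,0) | p2:(0,0)->(1,0) | p3:(5,2)->(4,2)
Step 2: p0:(1,3)->(1,4)->EXIT | p1:(4,0)->(3,0) | p2:(1,0)->(2,0)->EXIT | p3:(4,2)->(3,2)
Step 3: p0:escaped | p1:(3,0)->(2,0)->EXIT | p2:escaped | p3:(3,2)->(2,2)
Step 4: p0:escaped | p1:escaped | p2:escaped | p3:(2,2)->(2,1)
Step 5: p0:escaped | p1:escaped | p2:escaped | p3:(2,1)->(2,0)->EXIT
Exit steps: [2, 3, 2, 5]
First to escape: p0 at step 2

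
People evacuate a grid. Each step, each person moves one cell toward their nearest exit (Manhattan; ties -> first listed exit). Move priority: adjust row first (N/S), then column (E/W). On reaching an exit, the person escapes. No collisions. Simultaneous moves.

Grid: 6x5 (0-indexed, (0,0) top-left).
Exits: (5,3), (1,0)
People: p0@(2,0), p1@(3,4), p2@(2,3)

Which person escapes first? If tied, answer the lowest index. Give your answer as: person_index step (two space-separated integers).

Answer: 0 1

Derivation:
Step 1: p0:(2,0)->(1,0)->EXIT | p1:(3,4)->(4,4) | p2:(2,3)->(3,3)
Step 2: p0:escaped | p1:(4,4)->(5,4) | p2:(3,3)->(4,3)
Step 3: p0:escaped | p1:(5,4)->(5,3)->EXIT | p2:(4,3)->(5,3)->EXIT
Exit steps: [1, 3, 3]
First to escape: p0 at step 1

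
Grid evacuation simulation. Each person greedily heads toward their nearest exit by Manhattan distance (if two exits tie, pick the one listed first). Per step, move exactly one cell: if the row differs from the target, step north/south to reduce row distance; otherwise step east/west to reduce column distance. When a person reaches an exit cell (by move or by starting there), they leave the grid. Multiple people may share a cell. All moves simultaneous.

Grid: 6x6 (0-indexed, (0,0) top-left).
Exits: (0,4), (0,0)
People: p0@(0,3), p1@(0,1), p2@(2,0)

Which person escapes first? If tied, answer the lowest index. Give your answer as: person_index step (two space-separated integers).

Step 1: p0:(0,3)->(0,4)->EXIT | p1:(0,1)->(0,0)->EXIT | p2:(2,0)->(1,0)
Step 2: p0:escaped | p1:escaped | p2:(1,0)->(0,0)->EXIT
Exit steps: [1, 1, 2]
First to escape: p0 at step 1

Answer: 0 1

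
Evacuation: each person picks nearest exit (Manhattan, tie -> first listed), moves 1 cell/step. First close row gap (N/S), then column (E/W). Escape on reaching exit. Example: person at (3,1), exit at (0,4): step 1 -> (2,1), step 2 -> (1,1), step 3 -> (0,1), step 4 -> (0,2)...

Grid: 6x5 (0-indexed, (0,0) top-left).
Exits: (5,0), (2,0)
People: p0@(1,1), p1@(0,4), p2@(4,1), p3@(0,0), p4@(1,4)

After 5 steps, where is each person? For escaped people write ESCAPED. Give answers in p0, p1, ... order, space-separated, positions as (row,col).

Step 1: p0:(1,1)->(2,1) | p1:(0,4)->(1,4) | p2:(4,1)->(5,1) | p3:(0,0)->(1,0) | p4:(1,4)->(2,4)
Step 2: p0:(2,1)->(2,0)->EXIT | p1:(1,4)->(2,4) | p2:(5,1)->(5,0)->EXIT | p3:(1,0)->(2,0)->EXIT | p4:(2,4)->(2,3)
Step 3: p0:escaped | p1:(2,4)->(2,3) | p2:escaped | p3:escaped | p4:(2,3)->(2,2)
Step 4: p0:escaped | p1:(2,3)->(2,2) | p2:escaped | p3:escaped | p4:(2,2)->(2,1)
Step 5: p0:escaped | p1:(2,2)->(2,1) | p2:escaped | p3:escaped | p4:(2,1)->(2,0)->EXIT

ESCAPED (2,1) ESCAPED ESCAPED ESCAPED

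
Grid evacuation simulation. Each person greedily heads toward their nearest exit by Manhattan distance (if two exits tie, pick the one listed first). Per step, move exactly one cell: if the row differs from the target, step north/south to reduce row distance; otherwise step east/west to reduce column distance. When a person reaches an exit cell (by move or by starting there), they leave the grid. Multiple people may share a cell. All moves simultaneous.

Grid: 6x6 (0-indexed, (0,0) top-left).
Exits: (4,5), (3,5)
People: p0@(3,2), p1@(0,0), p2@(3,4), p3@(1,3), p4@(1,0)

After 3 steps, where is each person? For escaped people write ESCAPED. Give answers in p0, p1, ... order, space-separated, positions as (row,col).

Step 1: p0:(3,2)->(3,3) | p1:(0,0)->(1,0) | p2:(3,4)->(3,5)->EXIT | p3:(1,3)->(2,3) | p4:(1,0)->(2,0)
Step 2: p0:(3,3)->(3,4) | p1:(1,0)->(2,0) | p2:escaped | p3:(2,3)->(3,3) | p4:(2,0)->(3,0)
Step 3: p0:(3,4)->(3,5)->EXIT | p1:(2,0)->(3,0) | p2:escaped | p3:(3,3)->(3,4) | p4:(3,0)->(3,1)

ESCAPED (3,0) ESCAPED (3,4) (3,1)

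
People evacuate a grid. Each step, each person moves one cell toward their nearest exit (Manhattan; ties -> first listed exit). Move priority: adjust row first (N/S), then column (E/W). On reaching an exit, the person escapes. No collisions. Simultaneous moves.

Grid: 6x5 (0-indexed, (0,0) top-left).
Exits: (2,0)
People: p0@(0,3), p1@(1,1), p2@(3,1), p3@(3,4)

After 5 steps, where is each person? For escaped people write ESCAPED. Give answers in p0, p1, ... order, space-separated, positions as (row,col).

Step 1: p0:(0,3)->(1,3) | p1:(1,1)->(2,1) | p2:(3,1)->(2,1) | p3:(3,4)->(2,4)
Step 2: p0:(1,3)->(2,3) | p1:(2,1)->(2,0)->EXIT | p2:(2,1)->(2,0)->EXIT | p3:(2,4)->(2,3)
Step 3: p0:(2,3)->(2,2) | p1:escaped | p2:escaped | p3:(2,3)->(2,2)
Step 4: p0:(2,2)->(2,1) | p1:escaped | p2:escaped | p3:(2,2)->(2,1)
Step 5: p0:(2,1)->(2,0)->EXIT | p1:escaped | p2:escaped | p3:(2,1)->(2,0)->EXIT

ESCAPED ESCAPED ESCAPED ESCAPED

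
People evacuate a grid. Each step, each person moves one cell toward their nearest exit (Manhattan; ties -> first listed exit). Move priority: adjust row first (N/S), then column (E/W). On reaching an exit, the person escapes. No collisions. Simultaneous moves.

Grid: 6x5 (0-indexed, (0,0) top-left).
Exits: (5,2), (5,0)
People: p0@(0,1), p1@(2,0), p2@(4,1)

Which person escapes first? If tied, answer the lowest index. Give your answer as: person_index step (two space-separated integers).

Answer: 2 2

Derivation:
Step 1: p0:(0,1)->(1,1) | p1:(2,0)->(3,0) | p2:(4,1)->(5,1)
Step 2: p0:(1,1)->(2,1) | p1:(3,0)->(4,0) | p2:(5,1)->(5,2)->EXIT
Step 3: p0:(2,1)->(3,1) | p1:(4,0)->(5,0)->EXIT | p2:escaped
Step 4: p0:(3,1)->(4,1) | p1:escaped | p2:escaped
Step 5: p0:(4,1)->(5,1) | p1:escaped | p2:escaped
Step 6: p0:(5,1)->(5,2)->EXIT | p1:escaped | p2:escaped
Exit steps: [6, 3, 2]
First to escape: p2 at step 2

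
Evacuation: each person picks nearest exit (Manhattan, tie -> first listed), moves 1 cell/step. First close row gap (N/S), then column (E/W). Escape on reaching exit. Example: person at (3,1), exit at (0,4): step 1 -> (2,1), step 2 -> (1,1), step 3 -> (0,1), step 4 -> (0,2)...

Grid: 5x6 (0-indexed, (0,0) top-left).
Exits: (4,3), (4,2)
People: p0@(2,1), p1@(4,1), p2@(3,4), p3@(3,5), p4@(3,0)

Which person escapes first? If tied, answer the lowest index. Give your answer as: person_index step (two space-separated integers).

Step 1: p0:(2,1)->(3,1) | p1:(4,1)->(4,2)->EXIT | p2:(3,4)->(4,4) | p3:(3,5)->(4,5) | p4:(3,0)->(4,0)
Step 2: p0:(3,1)->(4,1) | p1:escaped | p2:(4,4)->(4,3)->EXIT | p3:(4,5)->(4,4) | p4:(4,0)->(4,1)
Step 3: p0:(4,1)->(4,2)->EXIT | p1:escaped | p2:escaped | p3:(4,4)->(4,3)->EXIT | p4:(4,1)->(4,2)->EXIT
Exit steps: [3, 1, 2, 3, 3]
First to escape: p1 at step 1

Answer: 1 1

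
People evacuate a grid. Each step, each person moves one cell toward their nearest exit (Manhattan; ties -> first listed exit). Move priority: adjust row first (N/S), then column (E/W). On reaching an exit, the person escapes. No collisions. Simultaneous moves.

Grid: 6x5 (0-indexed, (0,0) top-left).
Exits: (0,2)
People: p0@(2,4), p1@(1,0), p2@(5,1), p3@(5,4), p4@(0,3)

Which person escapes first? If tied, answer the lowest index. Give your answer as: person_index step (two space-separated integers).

Answer: 4 1

Derivation:
Step 1: p0:(2,4)->(1,4) | p1:(1,0)->(0,0) | p2:(5,1)->(4,1) | p3:(5,4)->(4,4) | p4:(0,3)->(0,2)->EXIT
Step 2: p0:(1,4)->(0,4) | p1:(0,0)->(0,1) | p2:(4,1)->(3,1) | p3:(4,4)->(3,4) | p4:escaped
Step 3: p0:(0,4)->(0,3) | p1:(0,1)->(0,2)->EXIT | p2:(3,1)->(2,1) | p3:(3,4)->(2,4) | p4:escaped
Step 4: p0:(0,3)->(0,2)->EXIT | p1:escaped | p2:(2,1)->(1,1) | p3:(2,4)->(1,4) | p4:escaped
Step 5: p0:escaped | p1:escaped | p2:(1,1)->(0,1) | p3:(1,4)->(0,4) | p4:escaped
Step 6: p0:escaped | p1:escaped | p2:(0,1)->(0,2)->EXIT | p3:(0,4)->(0,3) | p4:escaped
Step 7: p0:escaped | p1:escaped | p2:escaped | p3:(0,3)->(0,2)->EXIT | p4:escaped
Exit steps: [4, 3, 6, 7, 1]
First to escape: p4 at step 1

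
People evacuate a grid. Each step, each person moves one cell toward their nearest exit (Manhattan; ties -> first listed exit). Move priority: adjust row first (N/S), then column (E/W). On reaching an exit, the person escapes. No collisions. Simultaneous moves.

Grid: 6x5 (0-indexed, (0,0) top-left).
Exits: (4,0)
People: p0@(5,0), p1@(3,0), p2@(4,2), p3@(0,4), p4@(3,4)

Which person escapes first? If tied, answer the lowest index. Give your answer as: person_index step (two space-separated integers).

Answer: 0 1

Derivation:
Step 1: p0:(5,0)->(4,0)->EXIT | p1:(3,0)->(4,0)->EXIT | p2:(4,2)->(4,1) | p3:(0,4)->(1,4) | p4:(3,4)->(4,4)
Step 2: p0:escaped | p1:escaped | p2:(4,1)->(4,0)->EXIT | p3:(1,4)->(2,4) | p4:(4,4)->(4,3)
Step 3: p0:escaped | p1:escaped | p2:escaped | p3:(2,4)->(3,4) | p4:(4,3)->(4,2)
Step 4: p0:escaped | p1:escaped | p2:escaped | p3:(3,4)->(4,4) | p4:(4,2)->(4,1)
Step 5: p0:escaped | p1:escaped | p2:escaped | p3:(4,4)->(4,3) | p4:(4,1)->(4,0)->EXIT
Step 6: p0:escaped | p1:escaped | p2:escaped | p3:(4,3)->(4,2) | p4:escaped
Step 7: p0:escaped | p1:escaped | p2:escaped | p3:(4,2)->(4,1) | p4:escaped
Step 8: p0:escaped | p1:escaped | p2:escaped | p3:(4,1)->(4,0)->EXIT | p4:escaped
Exit steps: [1, 1, 2, 8, 5]
First to escape: p0 at step 1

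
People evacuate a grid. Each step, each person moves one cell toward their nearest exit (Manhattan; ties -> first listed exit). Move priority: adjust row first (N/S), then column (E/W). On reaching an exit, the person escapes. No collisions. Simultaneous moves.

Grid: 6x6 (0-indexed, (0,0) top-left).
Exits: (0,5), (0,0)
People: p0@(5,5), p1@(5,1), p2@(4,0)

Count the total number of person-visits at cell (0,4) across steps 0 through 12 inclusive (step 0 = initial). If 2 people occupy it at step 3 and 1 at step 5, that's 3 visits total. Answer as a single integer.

Answer: 0

Derivation:
Step 0: p0@(5,5) p1@(5,1) p2@(4,0) -> at (0,4): 0 [-], cum=0
Step 1: p0@(4,5) p1@(4,1) p2@(3,0) -> at (0,4): 0 [-], cum=0
Step 2: p0@(3,5) p1@(3,1) p2@(2,0) -> at (0,4): 0 [-], cum=0
Step 3: p0@(2,5) p1@(2,1) p2@(1,0) -> at (0,4): 0 [-], cum=0
Step 4: p0@(1,5) p1@(1,1) p2@ESC -> at (0,4): 0 [-], cum=0
Step 5: p0@ESC p1@(0,1) p2@ESC -> at (0,4): 0 [-], cum=0
Step 6: p0@ESC p1@ESC p2@ESC -> at (0,4): 0 [-], cum=0
Total visits = 0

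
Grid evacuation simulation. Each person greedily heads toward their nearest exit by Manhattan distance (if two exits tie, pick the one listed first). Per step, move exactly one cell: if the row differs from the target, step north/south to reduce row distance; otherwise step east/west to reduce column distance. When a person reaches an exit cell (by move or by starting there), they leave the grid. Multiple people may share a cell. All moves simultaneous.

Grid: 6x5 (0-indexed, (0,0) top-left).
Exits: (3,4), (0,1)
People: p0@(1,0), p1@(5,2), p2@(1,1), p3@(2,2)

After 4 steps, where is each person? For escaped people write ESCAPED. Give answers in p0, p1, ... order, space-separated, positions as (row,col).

Step 1: p0:(1,0)->(0,0) | p1:(5,2)->(4,2) | p2:(1,1)->(0,1)->EXIT | p3:(2,2)->(3,2)
Step 2: p0:(0,0)->(0,1)->EXIT | p1:(4,2)->(3,2) | p2:escaped | p3:(3,2)->(3,3)
Step 3: p0:escaped | p1:(3,2)->(3,3) | p2:escaped | p3:(3,3)->(3,4)->EXIT
Step 4: p0:escaped | p1:(3,3)->(3,4)->EXIT | p2:escaped | p3:escaped

ESCAPED ESCAPED ESCAPED ESCAPED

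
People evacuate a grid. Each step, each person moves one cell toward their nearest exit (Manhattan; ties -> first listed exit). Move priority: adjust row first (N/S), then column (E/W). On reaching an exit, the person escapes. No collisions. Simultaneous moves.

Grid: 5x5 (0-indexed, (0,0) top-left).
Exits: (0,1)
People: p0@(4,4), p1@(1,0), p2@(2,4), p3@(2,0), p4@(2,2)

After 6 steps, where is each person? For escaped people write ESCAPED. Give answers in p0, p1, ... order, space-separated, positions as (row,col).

Step 1: p0:(4,4)->(3,4) | p1:(1,0)->(0,0) | p2:(2,4)->(1,4) | p3:(2,0)->(1,0) | p4:(2,2)->(1,2)
Step 2: p0:(3,4)->(2,4) | p1:(0,0)->(0,1)->EXIT | p2:(1,4)->(0,4) | p3:(1,0)->(0,0) | p4:(1,2)->(0,2)
Step 3: p0:(2,4)->(1,4) | p1:escaped | p2:(0,4)->(0,3) | p3:(0,0)->(0,1)->EXIT | p4:(0,2)->(0,1)->EXIT
Step 4: p0:(1,4)->(0,4) | p1:escaped | p2:(0,3)->(0,2) | p3:escaped | p4:escaped
Step 5: p0:(0,4)->(0,3) | p1:escaped | p2:(0,2)->(0,1)->EXIT | p3:escaped | p4:escaped
Step 6: p0:(0,3)->(0,2) | p1:escaped | p2:escaped | p3:escaped | p4:escaped

(0,2) ESCAPED ESCAPED ESCAPED ESCAPED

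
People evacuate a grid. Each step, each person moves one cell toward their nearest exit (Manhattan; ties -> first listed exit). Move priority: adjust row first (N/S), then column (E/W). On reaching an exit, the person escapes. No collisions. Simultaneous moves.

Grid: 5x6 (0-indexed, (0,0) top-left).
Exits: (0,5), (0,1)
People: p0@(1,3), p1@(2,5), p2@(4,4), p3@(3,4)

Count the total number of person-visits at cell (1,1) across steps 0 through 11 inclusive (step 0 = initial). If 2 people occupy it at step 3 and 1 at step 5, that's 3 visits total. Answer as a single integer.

Answer: 0

Derivation:
Step 0: p0@(1,3) p1@(2,5) p2@(4,4) p3@(3,4) -> at (1,1): 0 [-], cum=0
Step 1: p0@(0,3) p1@(1,5) p2@(3,4) p3@(2,4) -> at (1,1): 0 [-], cum=0
Step 2: p0@(0,4) p1@ESC p2@(2,4) p3@(1,4) -> at (1,1): 0 [-], cum=0
Step 3: p0@ESC p1@ESC p2@(1,4) p3@(0,4) -> at (1,1): 0 [-], cum=0
Step 4: p0@ESC p1@ESC p2@(0,4) p3@ESC -> at (1,1): 0 [-], cum=0
Step 5: p0@ESC p1@ESC p2@ESC p3@ESC -> at (1,1): 0 [-], cum=0
Total visits = 0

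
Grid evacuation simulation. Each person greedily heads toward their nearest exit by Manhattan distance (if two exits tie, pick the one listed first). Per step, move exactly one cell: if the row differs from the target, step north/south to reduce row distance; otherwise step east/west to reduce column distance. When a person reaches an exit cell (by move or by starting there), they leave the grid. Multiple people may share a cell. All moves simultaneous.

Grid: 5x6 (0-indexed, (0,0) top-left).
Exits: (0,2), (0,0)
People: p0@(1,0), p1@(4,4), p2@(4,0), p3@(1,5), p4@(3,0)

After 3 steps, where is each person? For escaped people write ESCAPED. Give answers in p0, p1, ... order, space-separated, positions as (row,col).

Step 1: p0:(1,0)->(0,0)->EXIT | p1:(4,4)->(3,4) | p2:(4,0)->(3,0) | p3:(1,5)->(0,5) | p4:(3,0)->(2,0)
Step 2: p0:escaped | p1:(3,4)->(2,4) | p2:(3,0)->(2,0) | p3:(0,5)->(0,4) | p4:(2,0)->(1,0)
Step 3: p0:escaped | p1:(2,4)->(1,4) | p2:(2,0)->(1,0) | p3:(0,4)->(0,3) | p4:(1,0)->(0,0)->EXIT

ESCAPED (1,4) (1,0) (0,3) ESCAPED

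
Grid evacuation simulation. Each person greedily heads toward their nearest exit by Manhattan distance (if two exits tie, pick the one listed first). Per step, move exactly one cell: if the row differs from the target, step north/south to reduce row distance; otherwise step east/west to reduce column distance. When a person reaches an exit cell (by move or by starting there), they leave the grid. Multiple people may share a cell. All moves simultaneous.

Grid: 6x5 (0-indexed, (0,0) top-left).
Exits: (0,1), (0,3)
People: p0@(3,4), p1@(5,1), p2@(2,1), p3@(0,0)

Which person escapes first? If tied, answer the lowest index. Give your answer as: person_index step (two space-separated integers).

Step 1: p0:(3,4)->(2,4) | p1:(5,1)->(4,1) | p2:(2,1)->(1,1) | p3:(0,0)->(0,1)->EXIT
Step 2: p0:(2,4)->(1,4) | p1:(4,1)->(3,1) | p2:(1,1)->(0,1)->EXIT | p3:escaped
Step 3: p0:(1,4)->(0,4) | p1:(3,1)->(2,1) | p2:escaped | p3:escaped
Step 4: p0:(0,4)->(0,3)->EXIT | p1:(2,1)->(1,1) | p2:escaped | p3:escaped
Step 5: p0:escaped | p1:(1,1)->(0,1)->EXIT | p2:escaped | p3:escaped
Exit steps: [4, 5, 2, 1]
First to escape: p3 at step 1

Answer: 3 1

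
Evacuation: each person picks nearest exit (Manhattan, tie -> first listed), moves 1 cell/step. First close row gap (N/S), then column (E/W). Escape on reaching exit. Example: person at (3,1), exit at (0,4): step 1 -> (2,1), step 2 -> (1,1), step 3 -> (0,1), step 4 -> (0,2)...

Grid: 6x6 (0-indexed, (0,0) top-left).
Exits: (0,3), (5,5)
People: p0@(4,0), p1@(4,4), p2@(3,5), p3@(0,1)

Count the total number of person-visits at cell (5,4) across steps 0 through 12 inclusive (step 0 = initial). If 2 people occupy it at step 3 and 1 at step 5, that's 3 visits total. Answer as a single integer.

Answer: 2

Derivation:
Step 0: p0@(4,0) p1@(4,4) p2@(3,5) p3@(0,1) -> at (5,4): 0 [-], cum=0
Step 1: p0@(5,0) p1@(5,4) p2@(4,5) p3@(0,2) -> at (5,4): 1 [p1], cum=1
Step 2: p0@(5,1) p1@ESC p2@ESC p3@ESC -> at (5,4): 0 [-], cum=1
Step 3: p0@(5,2) p1@ESC p2@ESC p3@ESC -> at (5,4): 0 [-], cum=1
Step 4: p0@(5,3) p1@ESC p2@ESC p3@ESC -> at (5,4): 0 [-], cum=1
Step 5: p0@(5,4) p1@ESC p2@ESC p3@ESC -> at (5,4): 1 [p0], cum=2
Step 6: p0@ESC p1@ESC p2@ESC p3@ESC -> at (5,4): 0 [-], cum=2
Total visits = 2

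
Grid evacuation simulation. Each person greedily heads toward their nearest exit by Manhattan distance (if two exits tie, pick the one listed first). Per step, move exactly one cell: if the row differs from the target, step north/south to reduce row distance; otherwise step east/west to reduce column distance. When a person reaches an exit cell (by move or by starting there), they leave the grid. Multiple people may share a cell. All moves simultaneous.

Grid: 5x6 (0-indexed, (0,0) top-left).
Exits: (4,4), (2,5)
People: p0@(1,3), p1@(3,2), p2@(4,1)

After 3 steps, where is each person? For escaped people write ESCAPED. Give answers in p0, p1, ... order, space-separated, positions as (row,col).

Step 1: p0:(1,3)->(2,3) | p1:(3,2)->(4,2) | p2:(4,1)->(4,2)
Step 2: p0:(2,3)->(2,4) | p1:(4,2)->(4,3) | p2:(4,2)->(4,3)
Step 3: p0:(2,4)->(2,5)->EXIT | p1:(4,3)->(4,4)->EXIT | p2:(4,3)->(4,4)->EXIT

ESCAPED ESCAPED ESCAPED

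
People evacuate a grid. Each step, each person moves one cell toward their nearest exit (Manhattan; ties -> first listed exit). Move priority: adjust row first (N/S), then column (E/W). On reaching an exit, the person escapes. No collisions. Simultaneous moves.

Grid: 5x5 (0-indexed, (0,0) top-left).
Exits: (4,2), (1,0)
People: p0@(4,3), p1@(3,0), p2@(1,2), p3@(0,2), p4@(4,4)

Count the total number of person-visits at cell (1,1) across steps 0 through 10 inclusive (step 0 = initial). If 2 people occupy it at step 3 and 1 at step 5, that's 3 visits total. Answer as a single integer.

Step 0: p0@(4,3) p1@(3,0) p2@(1,2) p3@(0,2) p4@(4,4) -> at (1,1): 0 [-], cum=0
Step 1: p0@ESC p1@(2,0) p2@(1,1) p3@(1,2) p4@(4,3) -> at (1,1): 1 [p2], cum=1
Step 2: p0@ESC p1@ESC p2@ESC p3@(1,1) p4@ESC -> at (1,1): 1 [p3], cum=2
Step 3: p0@ESC p1@ESC p2@ESC p3@ESC p4@ESC -> at (1,1): 0 [-], cum=2
Total visits = 2

Answer: 2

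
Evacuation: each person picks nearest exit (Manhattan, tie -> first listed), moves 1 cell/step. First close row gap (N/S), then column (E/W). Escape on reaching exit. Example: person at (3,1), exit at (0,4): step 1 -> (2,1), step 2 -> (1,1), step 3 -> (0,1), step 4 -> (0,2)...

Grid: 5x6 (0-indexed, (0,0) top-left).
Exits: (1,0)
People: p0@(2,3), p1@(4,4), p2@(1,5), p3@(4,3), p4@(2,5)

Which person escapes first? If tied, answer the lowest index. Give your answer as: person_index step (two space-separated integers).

Answer: 0 4

Derivation:
Step 1: p0:(2,3)->(1,3) | p1:(4,4)->(3,4) | p2:(1,5)->(1,4) | p3:(4,3)->(3,3) | p4:(2,5)->(1,5)
Step 2: p0:(1,3)->(1,2) | p1:(3,4)->(2,4) | p2:(1,4)->(1,3) | p3:(3,3)->(2,3) | p4:(1,5)->(1,4)
Step 3: p0:(1,2)->(1,1) | p1:(2,4)->(1,4) | p2:(1,3)->(1,2) | p3:(2,3)->(1,3) | p4:(1,4)->(1,3)
Step 4: p0:(1,1)->(1,0)->EXIT | p1:(1,4)->(1,3) | p2:(1,2)->(1,1) | p3:(1,3)->(1,2) | p4:(1,3)->(1,2)
Step 5: p0:escaped | p1:(1,3)->(1,2) | p2:(1,1)->(1,0)->EXIT | p3:(1,2)->(1,1) | p4:(1,2)->(1,1)
Step 6: p0:escaped | p1:(1,2)->(1,1) | p2:escaped | p3:(1,1)->(1,0)->EXIT | p4:(1,1)->(1,0)->EXIT
Step 7: p0:escaped | p1:(1,1)->(1,0)->EXIT | p2:escaped | p3:escaped | p4:escaped
Exit steps: [4, 7, 5, 6, 6]
First to escape: p0 at step 4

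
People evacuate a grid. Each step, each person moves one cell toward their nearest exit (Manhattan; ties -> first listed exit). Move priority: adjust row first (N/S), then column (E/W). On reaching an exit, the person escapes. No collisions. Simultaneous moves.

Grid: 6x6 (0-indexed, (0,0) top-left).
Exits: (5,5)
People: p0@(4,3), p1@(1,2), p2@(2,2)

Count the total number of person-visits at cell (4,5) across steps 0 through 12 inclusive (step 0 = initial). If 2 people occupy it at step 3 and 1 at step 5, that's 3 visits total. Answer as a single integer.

Step 0: p0@(4,3) p1@(1,2) p2@(2,2) -> at (4,5): 0 [-], cum=0
Step 1: p0@(5,3) p1@(2,2) p2@(3,2) -> at (4,5): 0 [-], cum=0
Step 2: p0@(5,4) p1@(3,2) p2@(4,2) -> at (4,5): 0 [-], cum=0
Step 3: p0@ESC p1@(4,2) p2@(5,2) -> at (4,5): 0 [-], cum=0
Step 4: p0@ESC p1@(5,2) p2@(5,3) -> at (4,5): 0 [-], cum=0
Step 5: p0@ESC p1@(5,3) p2@(5,4) -> at (4,5): 0 [-], cum=0
Step 6: p0@ESC p1@(5,4) p2@ESC -> at (4,5): 0 [-], cum=0
Step 7: p0@ESC p1@ESC p2@ESC -> at (4,5): 0 [-], cum=0
Total visits = 0

Answer: 0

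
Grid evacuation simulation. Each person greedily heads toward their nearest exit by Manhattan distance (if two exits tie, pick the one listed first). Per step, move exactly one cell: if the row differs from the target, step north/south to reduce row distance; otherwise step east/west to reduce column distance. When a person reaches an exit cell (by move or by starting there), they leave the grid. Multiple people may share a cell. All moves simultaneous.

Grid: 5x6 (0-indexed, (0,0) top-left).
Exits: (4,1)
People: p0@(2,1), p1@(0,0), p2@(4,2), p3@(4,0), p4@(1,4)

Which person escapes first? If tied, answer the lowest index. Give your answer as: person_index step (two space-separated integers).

Step 1: p0:(2,1)->(3,1) | p1:(0,0)->(1,0) | p2:(4,2)->(4,1)->EXIT | p3:(4,0)->(4,1)->EXIT | p4:(1,4)->(2,4)
Step 2: p0:(3,1)->(4,1)->EXIT | p1:(1,0)->(2,0) | p2:escaped | p3:escaped | p4:(2,4)->(3,4)
Step 3: p0:escaped | p1:(2,0)->(3,0) | p2:escaped | p3:escaped | p4:(3,4)->(4,4)
Step 4: p0:escaped | p1:(3,0)->(4,0) | p2:escaped | p3:escaped | p4:(4,4)->(4,3)
Step 5: p0:escaped | p1:(4,0)->(4,1)->EXIT | p2:escaped | p3:escaped | p4:(4,3)->(4,2)
Step 6: p0:escaped | p1:escaped | p2:escaped | p3:escaped | p4:(4,2)->(4,1)->EXIT
Exit steps: [2, 5, 1, 1, 6]
First to escape: p2 at step 1

Answer: 2 1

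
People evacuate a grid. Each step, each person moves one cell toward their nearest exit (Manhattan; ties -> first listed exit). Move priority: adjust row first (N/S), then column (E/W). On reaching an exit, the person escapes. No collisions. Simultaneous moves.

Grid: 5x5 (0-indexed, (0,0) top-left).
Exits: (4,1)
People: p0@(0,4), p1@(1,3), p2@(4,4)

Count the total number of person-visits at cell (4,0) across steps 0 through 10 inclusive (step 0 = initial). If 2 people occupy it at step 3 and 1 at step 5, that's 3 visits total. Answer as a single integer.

Answer: 0

Derivation:
Step 0: p0@(0,4) p1@(1,3) p2@(4,4) -> at (4,0): 0 [-], cum=0
Step 1: p0@(1,4) p1@(2,3) p2@(4,3) -> at (4,0): 0 [-], cum=0
Step 2: p0@(2,4) p1@(3,3) p2@(4,2) -> at (4,0): 0 [-], cum=0
Step 3: p0@(3,4) p1@(4,3) p2@ESC -> at (4,0): 0 [-], cum=0
Step 4: p0@(4,4) p1@(4,2) p2@ESC -> at (4,0): 0 [-], cum=0
Step 5: p0@(4,3) p1@ESC p2@ESC -> at (4,0): 0 [-], cum=0
Step 6: p0@(4,2) p1@ESC p2@ESC -> at (4,0): 0 [-], cum=0
Step 7: p0@ESC p1@ESC p2@ESC -> at (4,0): 0 [-], cum=0
Total visits = 0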